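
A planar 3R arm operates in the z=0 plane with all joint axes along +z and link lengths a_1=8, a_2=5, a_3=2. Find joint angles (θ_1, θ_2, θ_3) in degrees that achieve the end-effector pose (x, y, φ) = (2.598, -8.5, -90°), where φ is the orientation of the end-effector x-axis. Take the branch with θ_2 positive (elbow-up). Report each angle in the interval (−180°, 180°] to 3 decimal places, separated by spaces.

wrist centre = target − a_3·(cos φ, sin φ) = (2.5980, -6.5000)
cos θ_2 = (48.9996−8²−5²)/(2·8·5) = -0.5000; θ_2 = 120.0003° (elbow-up)
β = atan2(-6.5000,2.5980) = -68.2138°; ψ = atan2(4.3301,5.5000) = 38.2132°
θ_1 = β − ψ = -106.4270°
θ_3 = φ − θ_1 − θ_2 = -103.5733° (wrapped to (-180°,180°])

-106.427 120.000 -103.573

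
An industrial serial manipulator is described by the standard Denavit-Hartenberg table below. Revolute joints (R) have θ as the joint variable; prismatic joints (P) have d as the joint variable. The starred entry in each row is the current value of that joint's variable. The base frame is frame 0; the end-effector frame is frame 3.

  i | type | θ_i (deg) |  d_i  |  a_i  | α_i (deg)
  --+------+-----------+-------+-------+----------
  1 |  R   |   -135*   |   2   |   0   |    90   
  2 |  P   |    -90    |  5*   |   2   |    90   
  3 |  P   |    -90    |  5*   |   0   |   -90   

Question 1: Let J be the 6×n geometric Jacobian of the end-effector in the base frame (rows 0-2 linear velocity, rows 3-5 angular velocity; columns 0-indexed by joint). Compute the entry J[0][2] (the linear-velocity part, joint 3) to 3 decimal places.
prismatic axis z_2 = (0.7071,0.7071,-0.0000)
J_v[:, 2] = z_2; J_ω[:, 2] = (0,0,0)
entry J[0][2] = 0.7071

0.707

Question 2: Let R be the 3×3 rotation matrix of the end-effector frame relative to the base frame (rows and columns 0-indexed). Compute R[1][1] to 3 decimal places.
End-effector y-axis (col 1 of R) = (-0.7071,-0.7071,0.0000)
R[1][1] = -0.7071

-0.707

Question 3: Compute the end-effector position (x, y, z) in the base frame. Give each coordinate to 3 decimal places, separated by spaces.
-0.000 7.071 0.000

after link 1: o_1 = (0.0000, 0.0000, 2.0000)
after link 2: o_2 = (-3.5355, 3.5355, 0.0000)
after link 3: o_3 = (-0.0000, 7.0711, 0.0000)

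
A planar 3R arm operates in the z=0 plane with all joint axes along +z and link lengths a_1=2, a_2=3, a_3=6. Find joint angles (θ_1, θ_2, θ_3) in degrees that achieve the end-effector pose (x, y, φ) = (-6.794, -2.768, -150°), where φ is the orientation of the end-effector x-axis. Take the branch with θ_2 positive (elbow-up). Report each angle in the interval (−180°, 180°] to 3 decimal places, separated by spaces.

59.990 150.007 0.003

wrist centre = target − a_3·(cos φ, sin φ) = (-1.5978, 0.2320)
cos θ_2 = (2.6069−2²−3²)/(2·2·3) = -0.8661; θ_2 = 150.0072° (elbow-up)
β = atan2(0.2320,-1.5978) = 171.7387°; ψ = atan2(1.4997,-0.5983) = 111.7485°
θ_1 = β − ψ = 59.9901°
θ_3 = φ − θ_1 − θ_2 = 0.0027° (wrapped to (-180°,180°])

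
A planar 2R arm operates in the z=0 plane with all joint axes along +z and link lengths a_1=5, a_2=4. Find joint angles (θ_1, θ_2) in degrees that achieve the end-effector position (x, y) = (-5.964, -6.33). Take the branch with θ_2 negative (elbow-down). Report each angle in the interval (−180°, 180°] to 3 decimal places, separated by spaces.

cos θ_2 = (75.6382−5²−4²)/(2·5·4) = 0.8660; θ_2 = -30.0081° (elbow-down)
β = atan2(-6.3300,-5.9640) = -133.2948°; ψ = atan2(-2.0005,8.4638) = -13.2982°
θ_1 = β − ψ = -119.9965°

-119.997 -30.008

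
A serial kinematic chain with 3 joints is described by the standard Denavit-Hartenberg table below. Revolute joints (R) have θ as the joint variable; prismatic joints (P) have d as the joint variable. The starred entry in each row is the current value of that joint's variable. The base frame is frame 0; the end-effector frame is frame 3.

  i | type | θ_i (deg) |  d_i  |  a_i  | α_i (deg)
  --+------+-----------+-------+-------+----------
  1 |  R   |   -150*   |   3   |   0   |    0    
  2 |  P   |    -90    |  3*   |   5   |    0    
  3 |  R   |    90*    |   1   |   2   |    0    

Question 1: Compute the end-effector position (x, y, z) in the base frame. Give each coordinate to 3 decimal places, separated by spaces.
after link 1: o_1 = (0.0000, 0.0000, 3.0000)
after link 2: o_2 = (-2.5000, 4.3301, 6.0000)
after link 3: o_3 = (-4.2321, 3.3301, 7.0000)

-4.232 3.330 7.000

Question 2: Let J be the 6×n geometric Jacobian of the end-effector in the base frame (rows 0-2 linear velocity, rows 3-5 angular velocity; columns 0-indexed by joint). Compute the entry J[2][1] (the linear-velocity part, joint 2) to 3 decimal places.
1.000

prismatic axis z_1 = (0.0000,0.0000,1.0000)
J_v[:, 1] = z_1; J_ω[:, 1] = (0,0,0)
entry J[2][1] = 1.0000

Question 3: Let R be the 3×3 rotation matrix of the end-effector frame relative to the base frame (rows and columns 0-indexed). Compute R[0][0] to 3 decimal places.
End-effector x-axis (col 0 of R) = (-0.8660,-0.5000,0.0000)
R[0][0] = -0.8660

-0.866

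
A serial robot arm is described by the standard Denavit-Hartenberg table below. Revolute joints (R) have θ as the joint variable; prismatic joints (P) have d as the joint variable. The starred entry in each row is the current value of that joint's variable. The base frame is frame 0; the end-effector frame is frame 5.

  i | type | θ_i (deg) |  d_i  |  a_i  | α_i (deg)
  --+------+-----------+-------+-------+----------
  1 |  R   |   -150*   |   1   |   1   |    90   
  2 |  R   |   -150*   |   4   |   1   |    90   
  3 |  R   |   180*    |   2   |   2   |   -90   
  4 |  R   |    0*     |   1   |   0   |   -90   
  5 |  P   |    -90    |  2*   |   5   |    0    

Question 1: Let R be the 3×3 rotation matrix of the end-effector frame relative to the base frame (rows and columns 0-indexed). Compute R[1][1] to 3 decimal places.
-0.433

End-effector y-axis (col 1 of R) = (-0.7500,-0.4330,0.5000)
R[1][1] = -0.4330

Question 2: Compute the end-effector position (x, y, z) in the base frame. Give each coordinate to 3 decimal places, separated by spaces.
after link 1: o_1 = (-0.8660, -0.5000, 1.0000)
after link 2: o_2 = (-2.1160, 3.3971, 0.5000)
after link 3: o_3 = (-2.7500, 3.0311, 3.2321)
after link 4: o_4 = (-2.2500, 2.1651, 3.2321)
after link 5: o_5 = (-0.6160, -2.6651, 1.5000)

-0.616 -2.665 1.500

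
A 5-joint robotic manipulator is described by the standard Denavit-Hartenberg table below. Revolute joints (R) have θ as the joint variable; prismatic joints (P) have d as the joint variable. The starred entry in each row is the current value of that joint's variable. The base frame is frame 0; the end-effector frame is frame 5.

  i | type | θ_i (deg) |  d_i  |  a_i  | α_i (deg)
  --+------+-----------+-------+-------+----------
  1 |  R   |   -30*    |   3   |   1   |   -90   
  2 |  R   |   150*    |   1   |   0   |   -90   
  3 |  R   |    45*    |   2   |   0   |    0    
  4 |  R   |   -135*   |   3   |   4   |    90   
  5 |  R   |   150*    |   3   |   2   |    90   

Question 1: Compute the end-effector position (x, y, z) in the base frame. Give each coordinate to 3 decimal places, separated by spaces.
after link 1: o_1 = (0.8660, -0.5000, 3.0000)
after link 2: o_2 = (1.3660, 0.3660, 3.0000)
after link 3: o_3 = (0.5000, 0.8660, 4.7321)
after link 4: o_4 = (1.2010, 5.0801, 7.3301)
after link 5: o_5 = (2.1519, 2.5311, 9.6962)

2.152 2.531 9.696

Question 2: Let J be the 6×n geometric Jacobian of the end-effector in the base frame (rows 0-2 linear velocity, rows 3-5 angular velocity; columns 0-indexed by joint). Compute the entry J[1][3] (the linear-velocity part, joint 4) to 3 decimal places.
3.580

axis z_3 = (-0.4330,0.2500,0.8660); lever o_n−o_3 = (1.6519,1.6651,4.9641)
cross product → J_v[:, 3] = (-0.2010,3.5801,-1.1340)
J_ω[:, 3] = z_3
entry J[1][3] = 3.5801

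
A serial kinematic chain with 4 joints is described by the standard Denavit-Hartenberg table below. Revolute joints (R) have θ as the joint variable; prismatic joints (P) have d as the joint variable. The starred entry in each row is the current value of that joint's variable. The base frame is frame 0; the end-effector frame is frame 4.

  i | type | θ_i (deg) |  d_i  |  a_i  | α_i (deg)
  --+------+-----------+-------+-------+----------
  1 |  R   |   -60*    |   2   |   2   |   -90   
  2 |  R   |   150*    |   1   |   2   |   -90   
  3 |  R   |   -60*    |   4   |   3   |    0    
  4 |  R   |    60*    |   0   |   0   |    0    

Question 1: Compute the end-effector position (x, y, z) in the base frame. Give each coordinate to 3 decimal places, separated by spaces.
after link 1: o_1 = (1.0000, -1.7321, 2.0000)
after link 2: o_2 = (1.0000, 0.2679, 1.0000)
after link 3: o_3 = (1.6005, 4.4240, 3.7141)
after link 4: o_4 = (1.6005, 4.4240, 3.7141)

1.600 4.424 3.714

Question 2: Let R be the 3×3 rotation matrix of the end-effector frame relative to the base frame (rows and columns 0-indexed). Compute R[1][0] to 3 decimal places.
0.750

End-effector x-axis (col 0 of R) = (-0.4330,0.7500,-0.5000)
R[1][0] = 0.7500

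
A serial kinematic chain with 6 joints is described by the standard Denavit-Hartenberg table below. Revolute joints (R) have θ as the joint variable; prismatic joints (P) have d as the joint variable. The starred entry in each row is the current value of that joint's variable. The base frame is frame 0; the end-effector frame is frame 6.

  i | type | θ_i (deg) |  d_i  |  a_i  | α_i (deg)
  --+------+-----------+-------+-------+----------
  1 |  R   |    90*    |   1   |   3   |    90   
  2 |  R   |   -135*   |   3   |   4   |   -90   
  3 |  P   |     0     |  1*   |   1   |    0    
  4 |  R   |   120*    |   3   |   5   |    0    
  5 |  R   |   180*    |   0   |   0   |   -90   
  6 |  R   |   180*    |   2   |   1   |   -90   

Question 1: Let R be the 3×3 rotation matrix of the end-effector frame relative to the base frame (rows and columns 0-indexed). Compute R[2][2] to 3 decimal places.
-0.707

End-effector z-axis (col 2 of R) = (0.0000,0.7071,-0.7071)
R[2][2] = -0.7071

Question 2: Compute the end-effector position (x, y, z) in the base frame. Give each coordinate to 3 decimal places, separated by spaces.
after link 1: o_1 = (0.0000, 3.0000, 1.0000)
after link 2: o_2 = (3.0000, 0.1716, -1.8284)
after link 3: o_3 = (3.0000, 0.1716, -3.2426)
after link 4: o_4 = (-1.3301, 4.0607, -3.5962)
after link 5: o_5 = (-1.3301, 4.0607, -3.5962)
after link 6: o_6 = (-3.1962, 3.1895, -4.4674)

-3.196 3.189 -4.467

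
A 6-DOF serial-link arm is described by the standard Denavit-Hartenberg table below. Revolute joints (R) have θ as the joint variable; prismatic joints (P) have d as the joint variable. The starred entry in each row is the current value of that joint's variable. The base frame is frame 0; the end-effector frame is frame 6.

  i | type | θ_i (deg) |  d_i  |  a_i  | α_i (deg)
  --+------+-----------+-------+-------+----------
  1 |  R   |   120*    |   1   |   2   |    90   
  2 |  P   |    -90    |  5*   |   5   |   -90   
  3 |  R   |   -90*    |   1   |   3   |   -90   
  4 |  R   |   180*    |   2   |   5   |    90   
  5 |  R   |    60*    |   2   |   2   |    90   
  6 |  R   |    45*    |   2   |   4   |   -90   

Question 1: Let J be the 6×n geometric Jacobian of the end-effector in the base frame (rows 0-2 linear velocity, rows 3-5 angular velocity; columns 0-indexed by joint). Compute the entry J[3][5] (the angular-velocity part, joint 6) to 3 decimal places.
axis z_5 = (-0.7500,-0.4330,0.5000); lever o_n−o_5 = (-1.3105,-4.0226,-1.4495)
cross product → J_v[:, 5] = (2.6390,-1.7424,2.4495)
J_ω[:, 5] = z_5
entry J[3][5] = -0.7500

-0.750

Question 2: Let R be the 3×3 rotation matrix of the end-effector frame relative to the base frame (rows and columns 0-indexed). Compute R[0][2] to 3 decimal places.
0.660

End-effector z-axis (col 2 of R) = (0.6597,-0.4356,0.6124)
R[0][2] = 0.6597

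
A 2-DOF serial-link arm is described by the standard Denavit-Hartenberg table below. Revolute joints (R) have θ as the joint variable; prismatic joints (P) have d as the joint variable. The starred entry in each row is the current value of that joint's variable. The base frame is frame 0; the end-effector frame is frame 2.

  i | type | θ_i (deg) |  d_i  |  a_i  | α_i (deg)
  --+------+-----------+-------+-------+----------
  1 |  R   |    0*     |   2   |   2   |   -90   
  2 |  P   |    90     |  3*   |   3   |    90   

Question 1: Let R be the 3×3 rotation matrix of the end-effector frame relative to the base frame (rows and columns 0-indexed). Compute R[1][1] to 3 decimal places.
End-effector y-axis (col 1 of R) = (-0.0000,1.0000,0.0000)
R[1][1] = 1.0000

1.000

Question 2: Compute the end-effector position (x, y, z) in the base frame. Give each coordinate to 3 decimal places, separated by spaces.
after link 1: o_1 = (2.0000, 0.0000, 2.0000)
after link 2: o_2 = (2.0000, 3.0000, -1.0000)

2.000 3.000 -1.000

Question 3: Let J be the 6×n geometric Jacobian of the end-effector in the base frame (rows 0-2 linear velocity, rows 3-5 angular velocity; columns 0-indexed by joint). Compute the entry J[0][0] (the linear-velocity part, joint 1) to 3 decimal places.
-3.000

axis z_0 = ẑ; lever o_n−o_0 = (2.0000,3.0000,-1.0000)
cross product → J_v[:, 0] = (-3.0000,2.0000,0.0000)
J_ω[:, 0] = z_0
entry J[0][0] = -3.0000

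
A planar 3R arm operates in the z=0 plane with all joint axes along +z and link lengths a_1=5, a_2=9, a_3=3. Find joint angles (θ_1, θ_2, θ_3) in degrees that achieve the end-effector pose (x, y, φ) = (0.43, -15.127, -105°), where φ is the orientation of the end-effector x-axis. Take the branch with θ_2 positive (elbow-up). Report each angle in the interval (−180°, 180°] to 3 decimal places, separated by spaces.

wrist centre = target − a_3·(cos φ, sin φ) = (1.2065, -12.2292)
cos θ_2 = (151.0094−5²−9²)/(2·5·9) = 0.5001; θ_2 = 59.9931° (elbow-up)
β = atan2(-12.2292,1.2065) = -84.3658°; ψ = atan2(7.7937,9.5009) = 39.3623°
θ_1 = β − ψ = -123.7280°
θ_3 = φ − θ_1 − θ_2 = -41.2650° (wrapped to (-180°,180°])

-123.728 59.993 -41.265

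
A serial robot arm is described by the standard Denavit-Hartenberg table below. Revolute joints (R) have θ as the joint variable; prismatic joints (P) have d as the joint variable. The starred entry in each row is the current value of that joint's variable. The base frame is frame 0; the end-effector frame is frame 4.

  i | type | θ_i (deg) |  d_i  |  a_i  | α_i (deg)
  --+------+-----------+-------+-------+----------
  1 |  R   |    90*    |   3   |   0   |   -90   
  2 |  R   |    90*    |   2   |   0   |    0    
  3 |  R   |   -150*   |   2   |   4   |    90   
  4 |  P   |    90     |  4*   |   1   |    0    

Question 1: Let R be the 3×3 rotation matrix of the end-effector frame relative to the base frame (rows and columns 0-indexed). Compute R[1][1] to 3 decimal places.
End-effector y-axis (col 1 of R) = (-0.0000,-0.5000,-0.8660)
R[1][1] = -0.5000

-0.500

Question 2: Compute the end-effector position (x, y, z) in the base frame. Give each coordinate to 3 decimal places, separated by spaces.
after link 1: o_1 = (0.0000, 0.0000, 3.0000)
after link 2: o_2 = (-2.0000, 0.0000, 3.0000)
after link 3: o_3 = (-4.0000, 2.0000, 6.4641)
after link 4: o_4 = (-5.0000, -1.4641, 8.4641)

-5.000 -1.464 8.464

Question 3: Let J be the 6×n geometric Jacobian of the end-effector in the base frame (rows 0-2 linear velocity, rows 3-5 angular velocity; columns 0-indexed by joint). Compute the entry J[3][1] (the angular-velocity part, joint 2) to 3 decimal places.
-1.000

axis z_1 = (-1.0000,0.0000,0.0000); lever o_n−o_1 = (-5.0000,-1.4641,5.4641)
cross product → J_v[:, 1] = (0.0000,5.4641,1.4641)
J_ω[:, 1] = z_1
entry J[3][1] = -1.0000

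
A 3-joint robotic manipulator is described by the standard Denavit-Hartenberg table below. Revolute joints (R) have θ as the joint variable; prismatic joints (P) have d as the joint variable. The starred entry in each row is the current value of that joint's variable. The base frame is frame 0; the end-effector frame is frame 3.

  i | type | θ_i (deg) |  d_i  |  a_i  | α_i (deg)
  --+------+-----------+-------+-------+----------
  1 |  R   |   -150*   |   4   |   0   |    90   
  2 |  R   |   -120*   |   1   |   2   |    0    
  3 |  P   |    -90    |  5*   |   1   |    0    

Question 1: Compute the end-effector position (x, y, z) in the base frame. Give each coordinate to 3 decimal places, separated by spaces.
-1.384 6.129 2.768

after link 1: o_1 = (0.0000, 0.0000, 4.0000)
after link 2: o_2 = (0.3660, 1.3660, 2.2679)
after link 3: o_3 = (-1.3840, 6.1292, 2.7679)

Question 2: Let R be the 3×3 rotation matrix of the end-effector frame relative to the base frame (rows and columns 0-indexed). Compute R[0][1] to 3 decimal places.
0.433

End-effector y-axis (col 1 of R) = (0.4330,0.2500,-0.8660)
R[0][1] = 0.4330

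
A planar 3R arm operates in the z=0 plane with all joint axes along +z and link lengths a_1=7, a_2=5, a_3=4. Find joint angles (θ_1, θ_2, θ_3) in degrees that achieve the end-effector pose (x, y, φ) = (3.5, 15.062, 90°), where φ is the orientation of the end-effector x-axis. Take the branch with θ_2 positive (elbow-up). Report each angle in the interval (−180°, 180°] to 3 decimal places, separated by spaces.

59.997 30.006 -0.004

wrist centre = target − a_3·(cos φ, sin φ) = (3.5000, 11.0620)
cos θ_2 = (134.6178−7²−5²)/(2·7·5) = 0.8660; θ_2 = 30.0064° (elbow-up)
β = atan2(11.0620,3.5000) = 72.4427°; ψ = atan2(2.5005,11.3298) = 12.4456°
θ_1 = β − ψ = 59.9971°
θ_3 = φ − θ_1 − θ_2 = -0.0035° (wrapped to (-180°,180°])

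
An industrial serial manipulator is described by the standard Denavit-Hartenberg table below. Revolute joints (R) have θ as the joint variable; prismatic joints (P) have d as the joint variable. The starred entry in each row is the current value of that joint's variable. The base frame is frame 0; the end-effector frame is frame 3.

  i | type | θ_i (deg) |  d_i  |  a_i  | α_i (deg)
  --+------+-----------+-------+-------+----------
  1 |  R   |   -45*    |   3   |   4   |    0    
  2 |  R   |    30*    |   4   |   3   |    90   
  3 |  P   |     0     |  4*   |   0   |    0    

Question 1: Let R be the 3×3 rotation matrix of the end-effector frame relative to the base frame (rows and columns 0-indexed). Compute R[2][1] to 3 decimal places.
1.000

End-effector y-axis (col 1 of R) = (0.0000,0.0000,1.0000)
R[2][1] = 1.0000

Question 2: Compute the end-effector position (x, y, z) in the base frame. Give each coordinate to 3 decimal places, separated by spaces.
after link 1: o_1 = (2.8284, -2.8284, 3.0000)
after link 2: o_2 = (5.7262, -3.6049, 7.0000)
after link 3: o_3 = (4.6909, -7.4686, 7.0000)

4.691 -7.469 7.000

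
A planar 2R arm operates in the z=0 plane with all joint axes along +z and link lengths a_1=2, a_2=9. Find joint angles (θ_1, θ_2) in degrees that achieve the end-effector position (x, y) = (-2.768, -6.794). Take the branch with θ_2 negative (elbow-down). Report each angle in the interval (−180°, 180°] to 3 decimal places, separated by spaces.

30.010 -150.009

cos θ_2 = (53.8203−2²−9²)/(2·2·9) = -0.8661; θ_2 = -150.0090° (elbow-down)
β = atan2(-6.7940,-2.7680) = -112.1669°; ψ = atan2(-4.4988,-5.7949) = -142.1768°
θ_1 = β − ψ = 30.0099°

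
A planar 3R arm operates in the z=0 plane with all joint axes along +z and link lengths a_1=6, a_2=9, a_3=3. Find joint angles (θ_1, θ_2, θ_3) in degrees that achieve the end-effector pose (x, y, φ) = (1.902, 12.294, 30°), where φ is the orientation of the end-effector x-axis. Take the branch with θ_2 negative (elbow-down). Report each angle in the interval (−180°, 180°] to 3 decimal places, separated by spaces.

wrist centre = target − a_3·(cos φ, sin φ) = (-0.6961, 10.7940)
cos θ_2 = (116.9950−6²−9²)/(2·6·9) = -0.0000; θ_2 = -90.0027° (elbow-down)
β = atan2(10.7940,-0.6961) = 93.6897°; ψ = atan2(-9.0000,5.9996) = -56.3118°
θ_1 = β − ψ = 150.0015°
θ_3 = φ − θ_1 − θ_2 = -29.9989° (wrapped to (-180°,180°])

150.002 -90.003 -29.999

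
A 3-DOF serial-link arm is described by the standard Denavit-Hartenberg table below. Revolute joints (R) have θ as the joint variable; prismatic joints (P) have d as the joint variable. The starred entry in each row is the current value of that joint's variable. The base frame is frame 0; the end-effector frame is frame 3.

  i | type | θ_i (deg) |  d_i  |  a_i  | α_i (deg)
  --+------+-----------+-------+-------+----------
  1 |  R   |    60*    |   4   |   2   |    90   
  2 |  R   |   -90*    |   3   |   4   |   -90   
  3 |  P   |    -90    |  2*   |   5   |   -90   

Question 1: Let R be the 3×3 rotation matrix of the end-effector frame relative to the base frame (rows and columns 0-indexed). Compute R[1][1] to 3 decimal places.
End-effector y-axis (col 1 of R) = (-0.5000,-0.8660,-0.0000)
R[1][1] = -0.8660

-0.866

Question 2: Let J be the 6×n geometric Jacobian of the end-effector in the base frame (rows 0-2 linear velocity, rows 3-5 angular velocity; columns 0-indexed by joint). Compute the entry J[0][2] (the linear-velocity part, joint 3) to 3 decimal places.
prismatic axis z_2 = (0.5000,0.8660,0.0000)
J_v[:, 2] = z_2; J_ω[:, 2] = (0,0,0)
entry J[0][2] = 0.5000

0.500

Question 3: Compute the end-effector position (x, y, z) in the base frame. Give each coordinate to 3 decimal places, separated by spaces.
after link 1: o_1 = (1.0000, 1.7321, 4.0000)
after link 2: o_2 = (3.5981, 0.2321, 0.0000)
after link 3: o_3 = (8.9282, -0.5359, 0.0000)

8.928 -0.536 0.000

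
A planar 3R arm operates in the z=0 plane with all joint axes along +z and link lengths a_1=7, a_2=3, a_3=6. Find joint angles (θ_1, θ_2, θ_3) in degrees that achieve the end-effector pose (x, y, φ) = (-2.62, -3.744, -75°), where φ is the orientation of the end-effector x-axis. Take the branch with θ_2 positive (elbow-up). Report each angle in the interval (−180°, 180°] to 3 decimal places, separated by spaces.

135.008 150.013 -0.021

wrist centre = target − a_3·(cos φ, sin φ) = (-4.1729, 2.0516)
cos θ_2 = (21.6221−7²−3²)/(2·7·3) = -0.8661; θ_2 = 150.0132° (elbow-up)
β = atan2(2.0516,-4.1729) = 153.8196°; ψ = atan2(1.4994,4.4016) = 18.8114°
θ_1 = β − ψ = 135.0082°
θ_3 = φ − θ_1 − θ_2 = -0.0214° (wrapped to (-180°,180°])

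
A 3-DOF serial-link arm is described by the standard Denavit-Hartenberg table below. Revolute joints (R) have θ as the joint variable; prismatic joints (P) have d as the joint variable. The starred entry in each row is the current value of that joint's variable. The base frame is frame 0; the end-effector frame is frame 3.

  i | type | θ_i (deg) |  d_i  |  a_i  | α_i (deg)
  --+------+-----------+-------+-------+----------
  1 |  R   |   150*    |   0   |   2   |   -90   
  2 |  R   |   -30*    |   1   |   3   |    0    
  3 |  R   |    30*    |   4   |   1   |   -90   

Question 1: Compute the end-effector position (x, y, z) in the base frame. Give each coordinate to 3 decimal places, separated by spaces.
-7.348 -1.531 1.500

after link 1: o_1 = (-1.7321, 1.0000, 0.0000)
after link 2: o_2 = (-4.4821, 1.4330, 1.5000)
after link 3: o_3 = (-7.3481, -1.5311, 1.5000)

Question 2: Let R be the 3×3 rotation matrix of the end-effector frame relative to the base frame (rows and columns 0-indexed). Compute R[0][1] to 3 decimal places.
0.500

End-effector y-axis (col 1 of R) = (0.5000,0.8660,-0.0000)
R[0][1] = 0.5000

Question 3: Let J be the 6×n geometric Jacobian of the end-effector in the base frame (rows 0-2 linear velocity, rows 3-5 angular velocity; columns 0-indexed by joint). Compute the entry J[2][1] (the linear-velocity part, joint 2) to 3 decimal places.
-3.598

axis z_1 = (-0.5000,-0.8660,0.0000); lever o_n−o_1 = (-5.6160,-2.5311,1.5000)
cross product → J_v[:, 1] = (-1.2990,0.7500,-3.5981)
J_ω[:, 1] = z_1
entry J[2][1] = -3.5981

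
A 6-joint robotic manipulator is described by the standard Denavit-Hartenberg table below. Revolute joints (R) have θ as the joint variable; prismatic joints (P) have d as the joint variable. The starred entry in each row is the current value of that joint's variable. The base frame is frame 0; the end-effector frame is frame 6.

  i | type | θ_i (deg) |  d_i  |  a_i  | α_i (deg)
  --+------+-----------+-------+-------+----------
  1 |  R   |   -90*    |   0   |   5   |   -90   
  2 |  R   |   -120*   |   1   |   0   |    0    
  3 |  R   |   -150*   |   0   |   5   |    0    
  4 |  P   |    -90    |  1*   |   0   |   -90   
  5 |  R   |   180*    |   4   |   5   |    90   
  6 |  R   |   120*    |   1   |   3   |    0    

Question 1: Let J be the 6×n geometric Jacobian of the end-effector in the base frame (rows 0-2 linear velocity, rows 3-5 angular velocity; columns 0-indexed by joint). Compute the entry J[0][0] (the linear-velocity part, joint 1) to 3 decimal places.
1.500

axis z_0 = ẑ; lever o_n−o_0 = (1.0000,-1.5000,-11.5981)
cross product → J_v[:, 0] = (1.5000,1.0000,-0.0000)
J_ω[:, 0] = z_0
entry J[0][0] = 1.5000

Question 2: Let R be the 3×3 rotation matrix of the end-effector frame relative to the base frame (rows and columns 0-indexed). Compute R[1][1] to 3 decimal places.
End-effector y-axis (col 1 of R) = (0.0000,-0.8660,0.5000)
R[1][1] = -0.8660

-0.866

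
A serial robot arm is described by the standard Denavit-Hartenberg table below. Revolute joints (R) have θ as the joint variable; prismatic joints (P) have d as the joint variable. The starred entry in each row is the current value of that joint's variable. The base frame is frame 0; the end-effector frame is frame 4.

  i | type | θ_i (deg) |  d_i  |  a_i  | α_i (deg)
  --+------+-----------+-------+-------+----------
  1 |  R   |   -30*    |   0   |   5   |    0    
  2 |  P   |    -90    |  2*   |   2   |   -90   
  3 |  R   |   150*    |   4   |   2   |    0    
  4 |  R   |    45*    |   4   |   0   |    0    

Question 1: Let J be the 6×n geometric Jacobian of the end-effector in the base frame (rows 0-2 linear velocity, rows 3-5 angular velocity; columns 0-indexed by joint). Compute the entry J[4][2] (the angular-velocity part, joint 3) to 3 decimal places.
-0.500

axis z_2 = (0.8660,-0.5000,0.0000); lever o_n−o_2 = (7.7942,-2.5000,-1.0000)
cross product → J_v[:, 2] = (0.5000,0.8660,1.7321)
J_ω[:, 2] = z_2
entry J[4][2] = -0.5000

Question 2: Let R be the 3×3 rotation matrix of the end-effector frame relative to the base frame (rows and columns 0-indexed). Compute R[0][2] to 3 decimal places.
End-effector z-axis (col 2 of R) = (0.8660,-0.5000,0.0000)
R[0][2] = 0.8660

0.866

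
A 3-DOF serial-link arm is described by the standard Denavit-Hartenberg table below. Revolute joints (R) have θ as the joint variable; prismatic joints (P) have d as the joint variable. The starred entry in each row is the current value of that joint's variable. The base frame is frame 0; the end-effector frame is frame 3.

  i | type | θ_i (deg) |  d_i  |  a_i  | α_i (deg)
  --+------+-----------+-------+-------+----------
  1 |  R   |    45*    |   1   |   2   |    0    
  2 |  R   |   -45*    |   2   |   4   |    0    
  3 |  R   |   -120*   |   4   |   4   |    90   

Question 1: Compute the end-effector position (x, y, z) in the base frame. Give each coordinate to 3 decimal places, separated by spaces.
3.414 -2.050 7.000

after link 1: o_1 = (1.4142, 1.4142, 1.0000)
after link 2: o_2 = (5.4142, 1.4142, 3.0000)
after link 3: o_3 = (3.4142, -2.0499, 7.0000)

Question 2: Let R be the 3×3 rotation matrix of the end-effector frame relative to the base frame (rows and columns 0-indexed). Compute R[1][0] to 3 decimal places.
-0.866

End-effector x-axis (col 0 of R) = (-0.5000,-0.8660,0.0000)
R[1][0] = -0.8660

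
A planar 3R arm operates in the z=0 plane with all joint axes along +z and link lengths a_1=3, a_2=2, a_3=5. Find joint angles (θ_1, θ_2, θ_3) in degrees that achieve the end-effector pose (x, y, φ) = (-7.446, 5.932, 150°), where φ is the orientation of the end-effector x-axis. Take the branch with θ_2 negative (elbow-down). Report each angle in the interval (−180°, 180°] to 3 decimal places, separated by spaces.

wrist centre = target − a_3·(cos φ, sin φ) = (-3.1159, 3.4320)
cos θ_2 = (21.4873−3²−2²)/(2·3·2) = 0.7073; θ_2 = -44.9864° (elbow-down)
β = atan2(3.4320,-3.1159) = 132.2359°; ψ = atan2(-1.4139,4.4145) = -17.7591°
θ_1 = β − ψ = 149.9950°
θ_3 = φ − θ_1 − θ_2 = 44.9914° (wrapped to (-180°,180°])

149.995 -44.986 44.991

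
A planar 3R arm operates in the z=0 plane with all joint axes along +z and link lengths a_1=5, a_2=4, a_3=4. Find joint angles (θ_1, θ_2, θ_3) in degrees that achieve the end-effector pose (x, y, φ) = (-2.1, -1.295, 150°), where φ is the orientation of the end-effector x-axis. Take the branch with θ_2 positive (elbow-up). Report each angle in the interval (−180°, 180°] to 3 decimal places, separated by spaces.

wrist centre = target − a_3·(cos φ, sin φ) = (1.3641, -3.2950)
cos θ_2 = (12.7178−5²−4²)/(2·5·4) = -0.7071; θ_2 = 134.9958° (elbow-up)
β = atan2(-3.2950,1.3641) = -67.5109°; ψ = atan2(2.8286,2.1718) = 52.4835°
θ_1 = β − ψ = -119.9944°
θ_3 = φ − θ_1 − θ_2 = 134.9986° (wrapped to (-180°,180°])

-119.994 134.996 134.999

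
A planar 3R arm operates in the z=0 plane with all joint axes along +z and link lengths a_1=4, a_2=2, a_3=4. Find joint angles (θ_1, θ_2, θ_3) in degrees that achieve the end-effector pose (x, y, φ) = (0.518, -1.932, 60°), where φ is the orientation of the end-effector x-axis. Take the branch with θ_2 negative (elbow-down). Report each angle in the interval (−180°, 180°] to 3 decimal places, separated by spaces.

-90.719 -44.997 -164.283

wrist centre = target − a_3·(cos φ, sin φ) = (-1.4820, -5.3961)
cos θ_2 = (31.3142−4²−2²)/(2·4·2) = 0.7071; θ_2 = -44.9973° (elbow-down)
β = atan2(-5.3961,-1.4820) = -105.3572°; ψ = atan2(-1.4141,5.4143) = -14.6380°
θ_1 = β − ψ = -90.7192°
θ_3 = φ − θ_1 − θ_2 = -164.2834° (wrapped to (-180°,180°])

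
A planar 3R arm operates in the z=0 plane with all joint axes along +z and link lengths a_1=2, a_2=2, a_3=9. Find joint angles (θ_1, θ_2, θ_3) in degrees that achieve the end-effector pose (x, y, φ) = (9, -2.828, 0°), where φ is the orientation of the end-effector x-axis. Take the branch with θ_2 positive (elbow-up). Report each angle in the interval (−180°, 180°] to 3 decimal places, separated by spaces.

wrist centre = target − a_3·(cos φ, sin φ) = (0.0000, -2.8280)
cos θ_2 = (7.9976−2²−2²)/(2·2·2) = -0.0003; θ_2 = 90.0173° (elbow-up)
β = atan2(-2.8280,0.0000) = -90.0000°; ψ = atan2(2.0000,1.9994) = 45.0087°
θ_1 = β − ψ = -135.0087°
θ_3 = φ − θ_1 − θ_2 = 44.9913° (wrapped to (-180°,180°])

-135.009 90.017 44.991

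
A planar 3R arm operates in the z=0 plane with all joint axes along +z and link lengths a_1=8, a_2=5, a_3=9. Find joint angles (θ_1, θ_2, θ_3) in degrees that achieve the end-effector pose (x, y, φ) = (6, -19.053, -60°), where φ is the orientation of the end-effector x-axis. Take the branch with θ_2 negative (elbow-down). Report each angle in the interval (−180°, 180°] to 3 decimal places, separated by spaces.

wrist centre = target − a_3·(cos φ, sin φ) = (1.5000, -11.2588)
cos θ_2 = (129.0099−8²−5²)/(2·8·5) = 0.5001; θ_2 = -59.9918° (elbow-down)
β = atan2(-11.2588,1.5000) = -82.4112°; ψ = atan2(-4.3298,10.5006) = -22.4080°
θ_1 = β − ψ = -60.0032°
θ_3 = φ − θ_1 − θ_2 = 59.9949° (wrapped to (-180°,180°])

-60.003 -59.992 59.995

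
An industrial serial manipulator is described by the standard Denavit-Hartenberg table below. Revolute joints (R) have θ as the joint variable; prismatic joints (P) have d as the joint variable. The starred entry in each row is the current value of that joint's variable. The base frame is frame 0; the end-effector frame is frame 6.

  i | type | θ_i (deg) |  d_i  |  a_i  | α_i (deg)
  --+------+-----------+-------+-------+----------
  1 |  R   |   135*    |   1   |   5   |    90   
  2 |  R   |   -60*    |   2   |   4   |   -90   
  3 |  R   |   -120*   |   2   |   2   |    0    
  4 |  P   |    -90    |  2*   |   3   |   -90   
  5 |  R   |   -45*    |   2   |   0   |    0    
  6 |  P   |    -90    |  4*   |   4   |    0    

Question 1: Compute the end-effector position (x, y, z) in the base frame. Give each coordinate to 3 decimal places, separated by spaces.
after link 1: o_1 = (-3.5355, 3.5355, 1.0000)
after link 2: o_2 = (-3.5355, 6.3640, -2.4641)
after link 3: o_3 = (-3.1820, 8.4599, -0.5981)
after link 4: o_4 = (-4.5488, 7.7054, 2.6519)
after link 5: o_5 = (-2.9705, 8.5766, 3.5179)
after link 6: o_6 = (-1.4120, 13.9171, 4.5429)

-1.412 13.917 4.543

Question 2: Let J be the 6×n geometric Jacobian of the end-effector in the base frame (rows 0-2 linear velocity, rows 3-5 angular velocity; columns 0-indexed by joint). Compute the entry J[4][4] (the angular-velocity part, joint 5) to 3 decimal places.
axis z_4 = (0.7891,0.4356,0.4330); lever o_n−o_4 = (3.1368,6.2117,1.8910)
cross product → J_v[:, 4] = (-1.8660,-0.1340,3.5355)
J_ω[:, 4] = z_4
entry J[4][4] = 0.4356

0.436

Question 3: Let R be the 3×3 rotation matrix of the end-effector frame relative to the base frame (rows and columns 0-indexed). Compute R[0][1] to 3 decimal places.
End-effector y-axis (col 1 of R) = (-0.4665,-0.0335,0.8839)
R[0][1] = -0.4665

-0.467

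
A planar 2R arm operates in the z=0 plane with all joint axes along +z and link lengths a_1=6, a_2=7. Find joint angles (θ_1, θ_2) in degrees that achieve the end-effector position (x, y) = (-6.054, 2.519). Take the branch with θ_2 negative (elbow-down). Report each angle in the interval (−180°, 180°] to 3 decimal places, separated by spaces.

cos θ_2 = (42.9963−6²−7²)/(2·6·7) = -0.5000; θ_2 = -120.0029° (elbow-down)
β = atan2(2.5190,-6.0540) = 157.4084°; ψ = atan2(-6.0620,2.4997) = -67.5910°
θ_1 = β − ψ = 224.9994°

-135.001 -120.003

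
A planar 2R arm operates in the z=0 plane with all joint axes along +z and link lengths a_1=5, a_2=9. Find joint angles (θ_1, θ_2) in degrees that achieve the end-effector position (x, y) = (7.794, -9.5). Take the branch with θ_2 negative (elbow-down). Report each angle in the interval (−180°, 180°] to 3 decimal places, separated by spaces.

-11.265 -60.003

cos θ_2 = (150.9964−5²−9²)/(2·5·9) = 0.5000; θ_2 = -60.0026° (elbow-down)
β = atan2(-9.5000,7.7940) = -50.6338°; ψ = atan2(-7.7944,9.4996) = -39.3688°
θ_1 = β − ψ = -11.2650°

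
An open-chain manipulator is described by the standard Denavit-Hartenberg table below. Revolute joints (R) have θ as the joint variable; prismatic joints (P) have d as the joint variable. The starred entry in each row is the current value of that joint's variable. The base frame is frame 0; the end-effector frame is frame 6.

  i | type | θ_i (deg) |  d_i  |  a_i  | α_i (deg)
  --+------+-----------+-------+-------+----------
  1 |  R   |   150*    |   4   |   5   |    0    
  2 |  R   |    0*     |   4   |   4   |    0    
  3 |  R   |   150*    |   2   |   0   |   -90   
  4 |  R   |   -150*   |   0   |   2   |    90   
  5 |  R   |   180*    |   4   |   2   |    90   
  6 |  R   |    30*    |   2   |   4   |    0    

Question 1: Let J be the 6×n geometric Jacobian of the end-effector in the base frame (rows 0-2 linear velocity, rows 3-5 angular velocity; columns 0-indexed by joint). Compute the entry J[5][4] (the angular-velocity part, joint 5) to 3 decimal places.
axis z_4 = (-0.2500,0.4330,-0.8660); lever o_n−o_4 = (2.5981,-0.5000,-7.9282)
cross product → J_v[:, 4] = (-3.8660,-4.2321,-1.0000)
J_ω[:, 4] = z_4
entry J[5][4] = -0.8660

-0.866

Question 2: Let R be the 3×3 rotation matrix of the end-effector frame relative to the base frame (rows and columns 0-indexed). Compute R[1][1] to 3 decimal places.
End-effector y-axis (col 1 of R) = (-0.4330,0.7500,-0.5000)
R[1][1] = 0.7500

0.750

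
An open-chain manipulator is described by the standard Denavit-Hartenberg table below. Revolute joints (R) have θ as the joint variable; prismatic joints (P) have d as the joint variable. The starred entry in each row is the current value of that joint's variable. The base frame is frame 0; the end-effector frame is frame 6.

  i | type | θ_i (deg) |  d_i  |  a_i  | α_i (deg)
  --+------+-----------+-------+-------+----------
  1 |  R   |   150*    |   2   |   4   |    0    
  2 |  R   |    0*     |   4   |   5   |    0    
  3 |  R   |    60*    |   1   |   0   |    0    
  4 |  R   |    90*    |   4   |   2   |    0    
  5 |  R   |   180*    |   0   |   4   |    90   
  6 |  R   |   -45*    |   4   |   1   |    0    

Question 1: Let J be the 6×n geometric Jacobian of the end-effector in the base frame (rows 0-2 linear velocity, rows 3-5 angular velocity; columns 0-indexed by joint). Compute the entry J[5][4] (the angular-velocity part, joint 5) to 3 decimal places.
axis z_4 = (0.0000,0.0000,1.0000); lever o_n−o_4 = (1.1105,6.0765,-0.7071)
cross product → J_v[:, 4] = (-6.0765,1.1105,0.0000)
J_ω[:, 4] = z_4
entry J[5][4] = 1.0000

1.000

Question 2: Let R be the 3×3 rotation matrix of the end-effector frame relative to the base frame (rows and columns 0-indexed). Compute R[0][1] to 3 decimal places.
End-effector y-axis (col 1 of R) = (-0.3536,0.6124,0.7071)
R[0][1] = -0.3536

-0.354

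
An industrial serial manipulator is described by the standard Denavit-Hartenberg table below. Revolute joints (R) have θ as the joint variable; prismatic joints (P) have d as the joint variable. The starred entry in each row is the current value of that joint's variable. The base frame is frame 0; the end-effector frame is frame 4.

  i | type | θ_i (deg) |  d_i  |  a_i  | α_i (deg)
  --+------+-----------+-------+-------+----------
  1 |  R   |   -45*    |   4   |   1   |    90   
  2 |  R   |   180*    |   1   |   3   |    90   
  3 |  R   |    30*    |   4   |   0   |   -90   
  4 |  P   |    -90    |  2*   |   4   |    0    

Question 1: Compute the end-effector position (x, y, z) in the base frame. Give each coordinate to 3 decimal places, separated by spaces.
-2.639 -1.225 12.000

after link 1: o_1 = (0.7071, -0.7071, 4.0000)
after link 2: o_2 = (-2.1213, 0.7071, 4.0000)
after link 3: o_3 = (-2.1213, 0.7071, 8.0000)
after link 4: o_4 = (-2.6390, -1.2247, 12.0000)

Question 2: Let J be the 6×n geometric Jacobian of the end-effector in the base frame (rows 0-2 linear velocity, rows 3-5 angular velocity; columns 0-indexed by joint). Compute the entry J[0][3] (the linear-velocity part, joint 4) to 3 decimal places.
-0.259

prismatic axis z_3 = (-0.2588,-0.9659,0.0000)
J_v[:, 3] = z_3; J_ω[:, 3] = (0,0,0)
entry J[0][3] = -0.2588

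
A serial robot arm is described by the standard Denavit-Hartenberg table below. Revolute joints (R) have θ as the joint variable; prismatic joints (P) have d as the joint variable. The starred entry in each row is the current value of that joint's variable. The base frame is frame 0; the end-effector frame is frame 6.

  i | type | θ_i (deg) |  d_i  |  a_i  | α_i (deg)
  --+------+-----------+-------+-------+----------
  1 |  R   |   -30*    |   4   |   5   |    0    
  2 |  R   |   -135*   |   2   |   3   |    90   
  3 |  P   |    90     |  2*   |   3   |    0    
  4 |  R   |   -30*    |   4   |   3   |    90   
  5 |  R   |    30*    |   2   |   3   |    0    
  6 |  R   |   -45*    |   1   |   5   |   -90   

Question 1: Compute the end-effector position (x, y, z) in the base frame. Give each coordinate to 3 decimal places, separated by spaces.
after link 1: o_1 = (4.3301, -2.5000, 4.0000)
after link 2: o_2 = (1.4323, -3.2765, 6.0000)
after link 3: o_3 = (0.9147, -1.3446, 9.0000)
after link 4: o_4 = (-1.5695, 2.1309, 11.5981)
after link 5: o_5 = (-4.8855, 2.7953, 12.8481)
after link 6: o_6 = (-7.7196, 0.6961, 16.5307)

-7.720 0.696 16.531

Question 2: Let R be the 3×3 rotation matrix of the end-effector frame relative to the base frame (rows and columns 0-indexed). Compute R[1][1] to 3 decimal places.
0.224

End-effector y-axis (col 1 of R) = (0.8365,0.2241,0.5000)
R[1][1] = 0.2241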